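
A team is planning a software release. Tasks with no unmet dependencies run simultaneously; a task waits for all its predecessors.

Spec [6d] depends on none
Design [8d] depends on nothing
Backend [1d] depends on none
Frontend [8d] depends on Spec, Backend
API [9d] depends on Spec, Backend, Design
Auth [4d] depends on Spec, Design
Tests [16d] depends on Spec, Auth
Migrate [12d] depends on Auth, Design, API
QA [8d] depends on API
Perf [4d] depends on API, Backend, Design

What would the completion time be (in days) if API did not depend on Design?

28

Before: longest chain Design→API→Migrate = 8+9+12 = 29, finish 29.
Without Design→API, API's earliest start moves from 8 to 6.
The longest chain is now Design→Auth→Tests = 8+4+16 = 28, so the plan takes 28 days.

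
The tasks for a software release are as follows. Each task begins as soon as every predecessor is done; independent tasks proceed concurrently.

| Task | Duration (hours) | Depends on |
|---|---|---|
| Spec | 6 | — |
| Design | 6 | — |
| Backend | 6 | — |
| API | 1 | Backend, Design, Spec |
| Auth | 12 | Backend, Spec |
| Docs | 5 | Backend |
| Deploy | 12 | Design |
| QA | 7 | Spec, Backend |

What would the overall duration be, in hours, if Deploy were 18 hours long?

24

Critical path before the change: Design→Deploy = 6+12 = 18 giving 18 hours.
Since Deploy is critical, the +6 change carries straight to that chain (now 24 hours).
That remains the longest chain; total 24 hours.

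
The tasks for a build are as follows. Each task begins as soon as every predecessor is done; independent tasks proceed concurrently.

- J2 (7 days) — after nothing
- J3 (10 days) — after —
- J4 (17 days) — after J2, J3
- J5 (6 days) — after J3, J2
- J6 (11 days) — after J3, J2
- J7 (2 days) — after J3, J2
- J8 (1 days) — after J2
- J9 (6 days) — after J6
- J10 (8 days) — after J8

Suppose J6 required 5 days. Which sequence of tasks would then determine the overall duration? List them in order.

Actual critical path: J3→J6→J9 = 10+11+6 = 27 ⇒ 27 days.
Since J6 is critical, the -6 change carries straight to that chain (now 21 days).
The binding chain switches to J3→J4 = 10+17 = 27; finish 27 days.

J3, J4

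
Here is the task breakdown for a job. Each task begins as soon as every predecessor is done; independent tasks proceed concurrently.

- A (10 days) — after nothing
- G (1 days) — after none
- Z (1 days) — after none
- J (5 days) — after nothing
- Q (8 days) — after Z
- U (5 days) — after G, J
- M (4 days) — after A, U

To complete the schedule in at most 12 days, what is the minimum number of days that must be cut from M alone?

2

Current finish: 14 days; target: 12.
M is on every critical path, so each day cut from M cuts the finish by one (this holds down to a finish of 11).
Need 14 − 12 = 2 days off M → M becomes 2 days, finish becomes 12.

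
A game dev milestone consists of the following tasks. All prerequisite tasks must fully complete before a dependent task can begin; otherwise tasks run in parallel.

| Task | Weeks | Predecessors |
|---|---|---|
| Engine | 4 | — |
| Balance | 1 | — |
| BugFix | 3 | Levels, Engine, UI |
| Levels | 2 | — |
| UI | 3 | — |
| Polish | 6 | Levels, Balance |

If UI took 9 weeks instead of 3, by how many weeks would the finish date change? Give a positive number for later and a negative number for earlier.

Baseline: Levels→Polish = 2+6 = 8 → 8 weeks.
UI is off the critical path — its longest chain is 6 weeks, giving 2 of slack.
New critical path: UI→BugFix = 9+3 = 12 ⇒ 12 weeks.
Change in finish: 12 − 8 = +4 weeks.

4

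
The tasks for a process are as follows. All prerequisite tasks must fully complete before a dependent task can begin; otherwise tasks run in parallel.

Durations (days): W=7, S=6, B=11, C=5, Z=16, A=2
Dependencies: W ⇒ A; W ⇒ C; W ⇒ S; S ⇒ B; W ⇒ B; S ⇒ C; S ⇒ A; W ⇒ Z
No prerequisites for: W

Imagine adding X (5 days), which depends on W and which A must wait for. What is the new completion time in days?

24

Originally the job takes 24 days.
With X inserted, A now waits for max(S, W, X).
New critical path: W→S→B = 7+6+11 = 24 ⇒ 24 days.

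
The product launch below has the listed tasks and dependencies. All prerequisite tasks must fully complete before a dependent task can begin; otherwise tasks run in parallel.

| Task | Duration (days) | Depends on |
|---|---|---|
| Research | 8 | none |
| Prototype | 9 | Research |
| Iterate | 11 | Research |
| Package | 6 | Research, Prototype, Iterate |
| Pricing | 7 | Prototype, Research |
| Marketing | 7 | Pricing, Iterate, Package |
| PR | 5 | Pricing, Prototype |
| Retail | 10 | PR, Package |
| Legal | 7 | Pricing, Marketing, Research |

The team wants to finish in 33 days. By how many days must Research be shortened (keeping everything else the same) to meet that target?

6

Current finish: 39 days; target: 33.
Research is on every critical path, so each day cut from Research cuts the finish by one (this holds down to a finish of 32).
Need 39 − 33 = 6 days off Research → Research becomes 2 days, finish becomes 33.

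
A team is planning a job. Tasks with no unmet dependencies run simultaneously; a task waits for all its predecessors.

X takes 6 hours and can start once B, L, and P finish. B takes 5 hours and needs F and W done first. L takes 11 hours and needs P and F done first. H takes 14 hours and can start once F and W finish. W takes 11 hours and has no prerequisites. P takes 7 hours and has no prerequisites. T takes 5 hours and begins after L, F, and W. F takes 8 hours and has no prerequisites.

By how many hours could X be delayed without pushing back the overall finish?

0

Critical path: F→L→X = 8+11+6 = 25, so the finish is 25 hours.
X finishes as early as 25 and must finish by 25.
So X can slip 25 − 25 = 0 hours.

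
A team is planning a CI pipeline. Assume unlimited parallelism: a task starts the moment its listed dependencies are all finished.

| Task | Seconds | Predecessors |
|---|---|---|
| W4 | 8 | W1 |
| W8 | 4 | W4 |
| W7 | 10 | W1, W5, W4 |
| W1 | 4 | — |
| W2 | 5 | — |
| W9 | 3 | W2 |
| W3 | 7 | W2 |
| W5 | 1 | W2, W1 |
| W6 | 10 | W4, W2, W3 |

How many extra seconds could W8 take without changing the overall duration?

Critical path: W1→W4→W6 = 4+8+10 = 22, so the finish is 22 seconds.
The longest chain containing W8 totals 16 seconds.
Slack of W8 = 18 − 12 = 6 seconds.

6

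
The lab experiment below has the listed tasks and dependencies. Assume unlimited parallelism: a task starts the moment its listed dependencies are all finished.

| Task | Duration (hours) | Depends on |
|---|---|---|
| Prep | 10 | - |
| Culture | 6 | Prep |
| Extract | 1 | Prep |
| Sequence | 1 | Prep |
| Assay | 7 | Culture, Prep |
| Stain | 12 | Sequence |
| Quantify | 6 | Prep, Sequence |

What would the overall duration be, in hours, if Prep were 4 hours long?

As given, the longest chain is Prep→Culture→Assay = 10+6+7 = 23, so the finish is 23 hours.
Since Prep is critical, the -6 change carries straight to that chain (now 17 hours).
No other chain overtakes it, so the finish is 17 hours.

17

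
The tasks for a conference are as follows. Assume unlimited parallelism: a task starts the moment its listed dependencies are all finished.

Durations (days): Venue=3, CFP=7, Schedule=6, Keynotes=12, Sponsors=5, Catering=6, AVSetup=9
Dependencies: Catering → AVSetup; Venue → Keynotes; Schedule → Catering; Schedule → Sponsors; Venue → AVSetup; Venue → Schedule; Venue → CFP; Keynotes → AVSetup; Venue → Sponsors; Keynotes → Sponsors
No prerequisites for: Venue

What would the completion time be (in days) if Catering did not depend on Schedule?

Original critical path: Venue→Schedule→Catering→AVSetup = 3+6+6+9 = 24 ⇒ 24 days.
Without Schedule→Catering, Catering's earliest start moves from 9 to 0.
After: Venue→Keynotes→AVSetup = 3+12+9 = 24 → 24 days.

24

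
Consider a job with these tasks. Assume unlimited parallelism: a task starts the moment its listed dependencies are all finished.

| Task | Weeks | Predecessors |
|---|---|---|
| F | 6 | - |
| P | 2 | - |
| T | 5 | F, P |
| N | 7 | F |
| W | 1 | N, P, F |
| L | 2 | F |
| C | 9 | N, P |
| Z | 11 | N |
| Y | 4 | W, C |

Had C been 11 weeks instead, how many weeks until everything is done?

28

As given, the longest chain is F→N→C→Y = 6+7+9+4 = 26, so the finish is 26 weeks.
C lies on that path, so at 11 weeks the path becomes 28 weeks.
The critical path is still F→N→C→Y; finish is now 28 weeks.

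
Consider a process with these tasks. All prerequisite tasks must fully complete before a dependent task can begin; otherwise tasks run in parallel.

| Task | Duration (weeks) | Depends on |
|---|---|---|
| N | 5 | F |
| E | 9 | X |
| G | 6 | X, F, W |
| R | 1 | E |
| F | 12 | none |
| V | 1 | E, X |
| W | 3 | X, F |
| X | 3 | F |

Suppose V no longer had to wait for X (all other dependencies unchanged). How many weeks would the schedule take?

25

With the dependency in place, F→X→E→V = 12+3+9+1 = 25 sets the finish at 25 weeks.
Dropping X→V doesn't change V's earliest start (24); another predecessor still binds.
After: F→X→E→V = 12+3+9+1 = 25 → 25 weeks.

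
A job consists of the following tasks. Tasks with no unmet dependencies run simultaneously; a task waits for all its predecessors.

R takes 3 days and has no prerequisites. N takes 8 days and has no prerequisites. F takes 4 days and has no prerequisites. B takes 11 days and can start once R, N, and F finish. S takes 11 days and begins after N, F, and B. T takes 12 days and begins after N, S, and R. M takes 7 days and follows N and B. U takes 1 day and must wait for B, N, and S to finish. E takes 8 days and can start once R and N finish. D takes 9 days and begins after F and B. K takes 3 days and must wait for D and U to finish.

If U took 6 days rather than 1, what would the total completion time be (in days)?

Actual critical path: N→B→S→T = 8+11+11+12 = 42 ⇒ 42 days.
U has 8 days of float (longest path through it is 34).
The critical path is still N→B→S→T; finish is now 42 days.

42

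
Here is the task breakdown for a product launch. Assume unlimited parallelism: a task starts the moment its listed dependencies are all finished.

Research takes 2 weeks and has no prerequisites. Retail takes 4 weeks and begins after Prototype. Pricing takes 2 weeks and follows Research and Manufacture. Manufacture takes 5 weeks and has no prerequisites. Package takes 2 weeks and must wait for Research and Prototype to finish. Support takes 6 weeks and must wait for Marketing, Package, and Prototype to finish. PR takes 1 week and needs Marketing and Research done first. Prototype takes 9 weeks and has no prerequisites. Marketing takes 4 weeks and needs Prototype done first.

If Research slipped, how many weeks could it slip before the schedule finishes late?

9

Prototype→Marketing→Support = 9+4+6 = 19 sets the makespan at 19 weeks.
Research finishes as early as 2 and must finish by 11.
Float = 19 − 10 = 9.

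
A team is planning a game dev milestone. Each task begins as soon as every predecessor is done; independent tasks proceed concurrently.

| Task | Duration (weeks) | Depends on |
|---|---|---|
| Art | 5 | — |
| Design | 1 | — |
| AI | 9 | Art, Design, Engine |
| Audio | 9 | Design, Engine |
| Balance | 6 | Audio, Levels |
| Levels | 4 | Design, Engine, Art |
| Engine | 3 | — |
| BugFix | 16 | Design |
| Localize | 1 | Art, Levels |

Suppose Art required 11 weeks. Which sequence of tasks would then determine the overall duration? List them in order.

Baseline: Engine→Audio→Balance = 3+9+6 = 18 → 18 weeks.
The longest path through Art is only 15 weeks, so Art has float 3.
New critical path: Art→Levels→Balance = 11+4+6 = 21 ⇒ 21 weeks.

Art, Levels, Balance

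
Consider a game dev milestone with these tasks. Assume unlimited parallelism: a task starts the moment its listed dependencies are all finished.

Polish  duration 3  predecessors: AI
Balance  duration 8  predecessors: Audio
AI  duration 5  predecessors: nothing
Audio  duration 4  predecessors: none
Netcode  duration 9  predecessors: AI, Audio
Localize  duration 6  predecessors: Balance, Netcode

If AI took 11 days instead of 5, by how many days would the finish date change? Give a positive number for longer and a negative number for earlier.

The binding path is AI→Netcode→Localize = 5+9+6 = 20; finish at 20 days.
AI lies on that path, so at 11 days the path becomes 26 days.
No other chain overtakes it, so the finish is 26 days.
Change in finish: 26 − 20 = +6 days.

6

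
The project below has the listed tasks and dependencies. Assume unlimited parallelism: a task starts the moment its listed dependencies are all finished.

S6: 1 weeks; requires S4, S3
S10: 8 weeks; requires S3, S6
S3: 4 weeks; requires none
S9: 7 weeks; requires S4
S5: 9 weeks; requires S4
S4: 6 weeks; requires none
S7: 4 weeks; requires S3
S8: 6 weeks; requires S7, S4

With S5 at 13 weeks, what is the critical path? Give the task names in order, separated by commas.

S4, S5

Baseline: S4→S5 = 6+9 = 15 → 15 weeks.
Since S5 is critical, the +4 change carries straight to that chain (now 19 weeks).
That remains the longest chain; total 19 weeks.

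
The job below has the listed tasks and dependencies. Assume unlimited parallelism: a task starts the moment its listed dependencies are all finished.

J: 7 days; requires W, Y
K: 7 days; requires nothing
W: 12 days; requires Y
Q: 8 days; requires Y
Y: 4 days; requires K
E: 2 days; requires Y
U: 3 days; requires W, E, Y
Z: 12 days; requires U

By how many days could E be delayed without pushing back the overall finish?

10

K→Y→W→U→Z = 7+4+12+3+12 = 38 sets the makespan at 38 days.
The longest chain containing E totals 28 days.
So E can slip 23 − 13 = 10 days.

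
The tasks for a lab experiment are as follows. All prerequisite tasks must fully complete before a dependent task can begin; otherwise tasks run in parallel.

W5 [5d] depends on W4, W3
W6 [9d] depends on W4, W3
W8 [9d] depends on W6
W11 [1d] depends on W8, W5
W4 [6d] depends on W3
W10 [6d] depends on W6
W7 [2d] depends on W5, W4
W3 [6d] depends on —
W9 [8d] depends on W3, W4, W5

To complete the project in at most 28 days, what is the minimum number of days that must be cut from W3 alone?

3

Current finish: 31 days; target: 28.
W3 is on every critical path, so each day cut from W3 cuts the finish by one (this holds down to a finish of 26).
Need 31 − 28 = 3 days off W3 → W3 becomes 3 days, finish becomes 28.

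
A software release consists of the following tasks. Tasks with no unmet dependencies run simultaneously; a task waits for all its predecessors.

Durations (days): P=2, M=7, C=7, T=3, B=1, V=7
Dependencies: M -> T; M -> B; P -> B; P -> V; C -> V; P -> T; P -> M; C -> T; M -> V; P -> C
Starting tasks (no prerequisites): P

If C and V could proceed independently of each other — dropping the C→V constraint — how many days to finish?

16

With the dependency in place, P→M→V = 2+7+7 = 16 sets the finish at 16 days.
Dropping C→V doesn't change V's earliest start (9); another predecessor still binds.
New critical path: P→M→V = 2+7+7 = 16 ⇒ 16 days.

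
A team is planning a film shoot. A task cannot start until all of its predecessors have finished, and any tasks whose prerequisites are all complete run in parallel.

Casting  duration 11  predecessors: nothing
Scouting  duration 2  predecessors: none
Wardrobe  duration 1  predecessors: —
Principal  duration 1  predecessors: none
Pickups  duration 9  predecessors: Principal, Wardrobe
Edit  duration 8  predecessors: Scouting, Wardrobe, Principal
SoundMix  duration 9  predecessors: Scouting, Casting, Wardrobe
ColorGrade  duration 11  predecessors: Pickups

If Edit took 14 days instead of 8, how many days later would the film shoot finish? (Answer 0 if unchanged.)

The binding path is Wardrobe→Pickups→ColorGrade = 1+9+11 = 21; finish at 21 days.
Edit is off the critical path — its longest chain is 10 days, giving 11 of slack.
That remains the longest chain; total 21 days.
Change in finish: 21 − 21 = +0 days.

0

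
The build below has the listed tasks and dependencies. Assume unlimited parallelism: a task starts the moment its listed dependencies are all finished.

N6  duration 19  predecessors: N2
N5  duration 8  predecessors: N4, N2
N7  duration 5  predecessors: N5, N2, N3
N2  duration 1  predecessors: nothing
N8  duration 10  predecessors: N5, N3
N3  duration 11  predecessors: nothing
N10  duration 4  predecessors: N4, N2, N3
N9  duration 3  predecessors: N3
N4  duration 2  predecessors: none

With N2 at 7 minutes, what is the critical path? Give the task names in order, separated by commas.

N2, N6

The binding path is N3→N8 = 11+10 = 21; finish at 21 minutes.
N2 is off the critical path — its longest chain is 20 minutes, giving 1 of slack.
Now N2→N6 = 7+19 = 26 is longest, so the finish becomes 26 minutes.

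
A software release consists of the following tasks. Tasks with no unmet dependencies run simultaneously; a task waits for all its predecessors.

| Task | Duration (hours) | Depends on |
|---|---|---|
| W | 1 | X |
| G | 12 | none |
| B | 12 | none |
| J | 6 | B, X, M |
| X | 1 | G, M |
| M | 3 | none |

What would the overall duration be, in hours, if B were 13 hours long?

Actual critical path: G→X→J = 12+1+6 = 19 ⇒ 19 hours.
B has 1 hour of float (longest path through it is 18).
The critical path is still G→X→J; finish is now 19 hours.

19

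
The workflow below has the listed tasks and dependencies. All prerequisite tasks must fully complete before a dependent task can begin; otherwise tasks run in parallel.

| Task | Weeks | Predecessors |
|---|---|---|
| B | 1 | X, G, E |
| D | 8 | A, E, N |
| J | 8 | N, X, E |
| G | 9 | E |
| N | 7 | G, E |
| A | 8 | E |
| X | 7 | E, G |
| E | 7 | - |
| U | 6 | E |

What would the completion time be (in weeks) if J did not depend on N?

31

Before: longest chain E→G→X→J = 7+9+7+8 = 31, finish 31.
Dropping N→J doesn't change J's earliest start (23); another predecessor still binds.
The longest chain is now E→G→X→J = 7+9+7+8 = 31, so the project takes 31 weeks.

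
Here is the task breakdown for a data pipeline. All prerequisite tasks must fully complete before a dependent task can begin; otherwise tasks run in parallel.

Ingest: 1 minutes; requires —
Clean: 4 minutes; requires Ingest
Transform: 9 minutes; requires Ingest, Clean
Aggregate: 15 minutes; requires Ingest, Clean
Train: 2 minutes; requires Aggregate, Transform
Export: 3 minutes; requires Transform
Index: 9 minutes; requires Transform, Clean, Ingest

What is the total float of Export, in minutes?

Ingest→Clean→Transform→Index = 1+4+9+9 = 23 sets the makespan at 23 minutes.
Export finishes as early as 17 and must finish by 23.
Slack of Export = 20 − 14 = 6 minutes.

6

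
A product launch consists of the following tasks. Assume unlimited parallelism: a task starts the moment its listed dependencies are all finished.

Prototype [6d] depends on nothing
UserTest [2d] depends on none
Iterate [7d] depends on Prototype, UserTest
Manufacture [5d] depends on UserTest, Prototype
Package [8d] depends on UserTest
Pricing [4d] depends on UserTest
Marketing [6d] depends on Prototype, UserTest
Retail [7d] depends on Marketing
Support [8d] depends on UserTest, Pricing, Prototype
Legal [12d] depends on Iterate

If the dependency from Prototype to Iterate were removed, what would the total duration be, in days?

Before: longest chain Prototype→Iterate→Legal = 6+7+12 = 25, finish 25.
Without Prototype→Iterate, Iterate's earliest start moves from 6 to 2.
The longest chain is now UserTest→Iterate→Legal = 2+7+12 = 21, so the schedule takes 21 days.

21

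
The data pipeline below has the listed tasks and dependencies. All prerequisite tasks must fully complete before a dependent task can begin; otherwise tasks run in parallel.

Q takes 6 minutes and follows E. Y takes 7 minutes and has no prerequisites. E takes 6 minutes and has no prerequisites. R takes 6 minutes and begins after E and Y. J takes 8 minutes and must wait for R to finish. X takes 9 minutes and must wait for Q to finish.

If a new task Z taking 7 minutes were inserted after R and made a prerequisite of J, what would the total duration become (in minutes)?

28

Originally the project takes 21 minutes.
With Z inserted, J now waits for max(R, Z).
New critical path: Y→R→Z→J = 7+6+7+8 = 28 ⇒ 28 minutes.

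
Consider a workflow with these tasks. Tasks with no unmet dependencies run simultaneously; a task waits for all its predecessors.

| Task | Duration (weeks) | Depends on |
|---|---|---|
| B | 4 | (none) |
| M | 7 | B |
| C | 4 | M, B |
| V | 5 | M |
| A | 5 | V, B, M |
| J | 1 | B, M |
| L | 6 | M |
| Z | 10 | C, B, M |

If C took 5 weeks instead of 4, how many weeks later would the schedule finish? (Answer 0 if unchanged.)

1

The binding path is B→M→C→Z = 4+7+4+10 = 25; finish at 25 weeks.
Since C is critical, the +1 change carries straight to that chain (now 26 weeks).
No other chain overtakes it, so the finish is 26 weeks.
Change in finish: 26 − 25 = +1 weeks.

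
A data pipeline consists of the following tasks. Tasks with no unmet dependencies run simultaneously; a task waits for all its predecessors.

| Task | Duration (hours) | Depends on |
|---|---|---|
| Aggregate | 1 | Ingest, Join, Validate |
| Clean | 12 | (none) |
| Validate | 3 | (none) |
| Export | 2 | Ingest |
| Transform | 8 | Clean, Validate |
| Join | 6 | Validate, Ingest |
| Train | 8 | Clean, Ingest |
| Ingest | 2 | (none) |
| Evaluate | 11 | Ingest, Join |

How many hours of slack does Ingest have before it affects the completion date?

Critical path: Clean→Transform = 12+8 = 20, so the finish is 20 hours.
Longest path through Ingest: 19 hours (earliest finish 2, latest finish 3).
Slack of Ingest = 1 − 0 = 1 hour.

1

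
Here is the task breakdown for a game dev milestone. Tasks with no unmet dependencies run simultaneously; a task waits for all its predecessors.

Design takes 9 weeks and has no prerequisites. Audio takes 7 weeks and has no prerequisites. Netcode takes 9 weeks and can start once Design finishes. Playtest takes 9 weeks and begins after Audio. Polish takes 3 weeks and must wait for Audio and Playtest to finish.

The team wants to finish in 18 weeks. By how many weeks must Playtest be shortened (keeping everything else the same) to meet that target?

Current finish: 19 weeks; target: 18.
Playtest is on every critical path, so each week cut from Playtest cuts the finish by one (this holds down to a finish of 18).
Need 19 − 18 = 1 week off Playtest → Playtest becomes 8 weeks, finish becomes 18.

1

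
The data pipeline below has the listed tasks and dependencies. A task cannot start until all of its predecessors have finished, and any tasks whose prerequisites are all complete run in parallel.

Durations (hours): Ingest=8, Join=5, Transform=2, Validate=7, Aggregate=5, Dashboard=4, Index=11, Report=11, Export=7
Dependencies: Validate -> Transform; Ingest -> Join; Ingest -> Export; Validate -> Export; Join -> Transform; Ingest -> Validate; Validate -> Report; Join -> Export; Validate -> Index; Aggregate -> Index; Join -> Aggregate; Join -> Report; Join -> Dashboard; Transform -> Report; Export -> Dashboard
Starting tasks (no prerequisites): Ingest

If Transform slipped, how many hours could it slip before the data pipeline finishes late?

Ingest→Join→Aggregate→Index = 8+5+5+11 = 29 sets the makespan at 29 hours.
Transform finishes as early as 17 and must finish by 18.
Float = 29 − 28 = 1.

1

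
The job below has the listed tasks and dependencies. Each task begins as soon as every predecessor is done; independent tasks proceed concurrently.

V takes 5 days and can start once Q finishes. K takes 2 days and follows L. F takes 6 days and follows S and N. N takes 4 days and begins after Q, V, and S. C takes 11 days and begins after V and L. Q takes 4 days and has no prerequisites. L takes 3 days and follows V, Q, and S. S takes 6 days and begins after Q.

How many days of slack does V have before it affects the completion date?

The longest chain is Q→S→L→C = 4+6+3+11 = 24; overall finish 24 days.
The longest chain containing V totals 23 days.
So V can slip 10 − 9 = 1 day.

1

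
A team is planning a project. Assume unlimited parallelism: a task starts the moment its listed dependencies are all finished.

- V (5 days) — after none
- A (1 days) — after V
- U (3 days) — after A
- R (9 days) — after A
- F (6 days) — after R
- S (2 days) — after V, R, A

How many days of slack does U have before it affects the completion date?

V→A→R→F = 5+1+9+6 = 21 sets the makespan at 21 days.
U finishes as early as 9 and must finish by 21.
Float = 21 − 9 = 12.

12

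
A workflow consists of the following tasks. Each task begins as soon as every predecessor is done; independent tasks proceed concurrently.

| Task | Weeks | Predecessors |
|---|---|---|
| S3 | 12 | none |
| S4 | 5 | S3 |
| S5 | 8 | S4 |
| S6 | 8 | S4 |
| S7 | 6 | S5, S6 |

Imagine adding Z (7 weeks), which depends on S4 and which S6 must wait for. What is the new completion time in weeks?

38

Originally the schedule takes 31 weeks.
With Z inserted, S6 now waits for max(S4, Z).
New critical path: S3→S4→Z→S6→S7 = 12+5+7+8+6 = 38 ⇒ 38 weeks.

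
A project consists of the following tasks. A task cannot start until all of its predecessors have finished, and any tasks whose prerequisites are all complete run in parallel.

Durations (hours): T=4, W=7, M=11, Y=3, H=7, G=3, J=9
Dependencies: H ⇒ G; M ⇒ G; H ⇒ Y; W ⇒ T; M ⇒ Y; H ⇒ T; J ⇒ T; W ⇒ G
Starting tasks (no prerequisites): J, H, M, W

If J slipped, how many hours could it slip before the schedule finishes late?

M→G = 11+3 = 14 sets the makespan at 14 hours.
The longest chain containing J totals 13 hours.
Slack of J = 1 − 0 = 1 hour.

1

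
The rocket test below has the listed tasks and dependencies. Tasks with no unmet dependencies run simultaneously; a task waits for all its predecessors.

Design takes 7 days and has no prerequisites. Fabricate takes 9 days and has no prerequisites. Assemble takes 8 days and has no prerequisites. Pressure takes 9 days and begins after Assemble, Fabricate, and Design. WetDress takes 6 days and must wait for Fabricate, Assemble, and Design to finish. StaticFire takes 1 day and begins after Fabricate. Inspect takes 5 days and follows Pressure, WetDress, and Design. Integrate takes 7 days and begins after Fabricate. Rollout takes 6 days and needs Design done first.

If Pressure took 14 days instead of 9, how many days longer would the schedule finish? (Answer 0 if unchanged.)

5

As given, the longest chain is Fabricate→Pressure→Inspect = 9+9+5 = 23, so the finish is 23 days.
Since Pressure is critical, the +5 change carries straight to that chain (now 28 days).
That remains the longest chain; total 28 days.
Change in finish: 28 − 23 = +5 days.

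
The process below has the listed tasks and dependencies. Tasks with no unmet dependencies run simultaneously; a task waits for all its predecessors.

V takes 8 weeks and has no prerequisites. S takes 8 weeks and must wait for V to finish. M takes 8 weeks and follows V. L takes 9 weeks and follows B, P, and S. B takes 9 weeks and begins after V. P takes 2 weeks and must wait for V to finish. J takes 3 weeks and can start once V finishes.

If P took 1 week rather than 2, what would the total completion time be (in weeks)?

Actual critical path: V→B→L = 8+9+9 = 26 ⇒ 26 weeks.
P has 7 weeks of float (longest path through it is 19).
The critical path is still V→B→L; finish is now 26 weeks.

26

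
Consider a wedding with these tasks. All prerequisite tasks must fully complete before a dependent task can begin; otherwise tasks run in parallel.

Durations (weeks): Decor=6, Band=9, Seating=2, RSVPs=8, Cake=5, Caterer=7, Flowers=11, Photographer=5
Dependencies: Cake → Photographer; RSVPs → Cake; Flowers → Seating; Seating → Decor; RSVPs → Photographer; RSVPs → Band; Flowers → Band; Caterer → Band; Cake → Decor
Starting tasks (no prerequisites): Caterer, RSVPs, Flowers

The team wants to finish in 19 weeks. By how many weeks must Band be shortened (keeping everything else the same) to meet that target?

1

Current finish: 20 weeks; target: 19.
Band is on every critical path, so each week cut from Band cuts the finish by one (this holds down to a finish of 19).
Need 20 − 19 = 1 week off Band → Band becomes 8 weeks, finish becomes 19.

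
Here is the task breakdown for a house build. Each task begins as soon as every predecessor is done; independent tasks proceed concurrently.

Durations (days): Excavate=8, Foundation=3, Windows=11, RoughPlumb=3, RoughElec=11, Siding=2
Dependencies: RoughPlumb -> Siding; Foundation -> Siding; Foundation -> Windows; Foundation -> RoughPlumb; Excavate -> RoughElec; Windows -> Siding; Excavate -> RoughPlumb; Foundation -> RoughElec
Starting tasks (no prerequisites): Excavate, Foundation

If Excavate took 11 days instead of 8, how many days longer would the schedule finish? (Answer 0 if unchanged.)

3

The binding path is Excavate→RoughElec = 8+11 = 19; finish at 19 days.
Excavate lies on that path, so at 11 days the path becomes 22 days.
That remains the longest chain; total 22 days.
Change in finish: 22 − 19 = +3 days.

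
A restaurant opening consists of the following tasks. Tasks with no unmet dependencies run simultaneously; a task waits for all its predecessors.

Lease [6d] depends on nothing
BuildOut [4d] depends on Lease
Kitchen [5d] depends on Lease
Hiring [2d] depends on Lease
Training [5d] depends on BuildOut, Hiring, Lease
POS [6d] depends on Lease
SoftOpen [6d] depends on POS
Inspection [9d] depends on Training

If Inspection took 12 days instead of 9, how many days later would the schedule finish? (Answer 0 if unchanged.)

Critical path before the change: Lease→BuildOut→Training→Inspection = 6+4+5+9 = 24 giving 24 days.
Inspection is on the critical path; changing it to 12 makes that path 27 days.
No other chain overtakes it, so the finish is 27 days.
Change in finish: 27 − 24 = +3 days.

3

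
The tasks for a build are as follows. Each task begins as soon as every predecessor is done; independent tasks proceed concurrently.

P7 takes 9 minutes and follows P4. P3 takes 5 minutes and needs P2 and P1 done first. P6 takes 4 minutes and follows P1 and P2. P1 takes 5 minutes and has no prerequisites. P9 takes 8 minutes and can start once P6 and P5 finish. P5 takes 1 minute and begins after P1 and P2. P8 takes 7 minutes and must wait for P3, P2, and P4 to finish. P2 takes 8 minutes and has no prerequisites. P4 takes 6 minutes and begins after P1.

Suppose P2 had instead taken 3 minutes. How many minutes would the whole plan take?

20

Actual critical path: P2→P3→P8 = 8+5+7 = 20 ⇒ 20 minutes.
Since P2 is critical, the -5 change carries straight to that chain (now 15 minutes).
Now P1→P4→P7 = 5+6+9 = 20 is longest, so the finish becomes 20 minutes.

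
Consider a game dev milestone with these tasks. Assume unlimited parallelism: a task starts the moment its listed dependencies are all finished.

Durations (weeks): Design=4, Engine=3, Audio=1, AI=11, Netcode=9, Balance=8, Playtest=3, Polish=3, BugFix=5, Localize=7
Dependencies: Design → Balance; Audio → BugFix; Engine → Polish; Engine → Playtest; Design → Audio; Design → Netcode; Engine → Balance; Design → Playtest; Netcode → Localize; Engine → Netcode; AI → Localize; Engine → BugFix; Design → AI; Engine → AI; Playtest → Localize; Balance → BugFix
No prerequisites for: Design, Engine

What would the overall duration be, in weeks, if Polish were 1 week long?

22

As given, the longest chain is Design→AI→Localize = 4+11+7 = 22, so the finish is 22 weeks.
The longest path through Polish is only 6 weeks, so Polish has float 16.
No other chain overtakes it, so the finish is 22 weeks.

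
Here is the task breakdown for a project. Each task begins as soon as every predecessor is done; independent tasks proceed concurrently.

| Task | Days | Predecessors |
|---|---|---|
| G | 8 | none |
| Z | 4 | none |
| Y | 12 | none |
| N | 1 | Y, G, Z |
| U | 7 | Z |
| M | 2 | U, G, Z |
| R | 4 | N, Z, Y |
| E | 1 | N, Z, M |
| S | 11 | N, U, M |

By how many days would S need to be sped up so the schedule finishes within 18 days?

Current finish: 24 days; target: 18.
S is on every critical path, so each day cut from S cuts the finish by one (this holds down to a finish of 17).
Need 24 − 18 = 6 days off S → S becomes 5 days, finish becomes 18.

6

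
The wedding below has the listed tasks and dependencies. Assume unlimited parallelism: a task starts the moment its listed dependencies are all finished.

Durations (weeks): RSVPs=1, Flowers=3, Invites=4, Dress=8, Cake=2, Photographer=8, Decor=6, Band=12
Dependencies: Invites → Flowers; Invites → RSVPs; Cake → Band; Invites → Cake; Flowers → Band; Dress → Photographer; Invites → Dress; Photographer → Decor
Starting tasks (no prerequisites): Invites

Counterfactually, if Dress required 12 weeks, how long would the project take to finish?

30

Critical path before the change: Invites→Dress→Photographer→Decor = 4+8+8+6 = 26 giving 26 weeks.
Dress lies on that path, so at 12 weeks the path becomes 30 weeks.
No other chain overtakes it, so the finish is 30 weeks.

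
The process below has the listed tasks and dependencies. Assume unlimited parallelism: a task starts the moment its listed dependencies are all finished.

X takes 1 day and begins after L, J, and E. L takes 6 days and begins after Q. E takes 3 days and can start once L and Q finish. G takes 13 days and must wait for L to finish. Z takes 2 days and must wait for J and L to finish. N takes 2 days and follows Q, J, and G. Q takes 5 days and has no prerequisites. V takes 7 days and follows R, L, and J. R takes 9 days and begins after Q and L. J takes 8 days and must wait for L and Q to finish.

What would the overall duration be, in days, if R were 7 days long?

Actual critical path: Q→L→R→V = 5+6+9+7 = 27 ⇒ 27 days.
R lies on that path, so at 7 days the path becomes 25 days.
Now Q→L→J→V = 5+6+8+7 = 26 is longest, so the finish becomes 26 days.

26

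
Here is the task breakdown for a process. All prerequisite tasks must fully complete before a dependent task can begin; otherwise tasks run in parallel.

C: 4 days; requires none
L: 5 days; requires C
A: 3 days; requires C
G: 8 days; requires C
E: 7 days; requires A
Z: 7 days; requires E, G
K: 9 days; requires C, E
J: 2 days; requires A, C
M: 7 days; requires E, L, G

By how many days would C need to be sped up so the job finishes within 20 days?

Current finish: 23 days; target: 20.
C is on every critical path, so each day cut from C cuts the finish by one (this holds down to a finish of 20).
Need 23 − 20 = 3 days off C → C becomes 1 day, finish becomes 20.

3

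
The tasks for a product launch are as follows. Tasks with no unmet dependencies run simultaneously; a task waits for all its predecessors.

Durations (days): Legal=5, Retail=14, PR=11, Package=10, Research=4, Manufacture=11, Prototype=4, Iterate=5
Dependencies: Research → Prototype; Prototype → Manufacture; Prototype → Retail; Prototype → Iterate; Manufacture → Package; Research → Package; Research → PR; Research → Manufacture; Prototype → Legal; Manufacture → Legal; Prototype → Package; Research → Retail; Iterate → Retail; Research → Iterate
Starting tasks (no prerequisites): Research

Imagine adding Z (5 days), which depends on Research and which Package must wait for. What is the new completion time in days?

29

Originally the schedule takes 29 days.
With Z inserted, Package now waits for max(Research, Manufacture, Prototype, Z).
New critical path: Research→Prototype→Manufacture→Package = 4+4+11+10 = 29 ⇒ 29 days.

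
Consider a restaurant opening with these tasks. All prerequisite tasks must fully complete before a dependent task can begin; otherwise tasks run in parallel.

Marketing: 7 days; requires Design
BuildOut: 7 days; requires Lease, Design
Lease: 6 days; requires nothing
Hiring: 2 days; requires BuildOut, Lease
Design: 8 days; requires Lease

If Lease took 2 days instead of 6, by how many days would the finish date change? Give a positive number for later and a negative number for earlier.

The binding path is Lease→Design→BuildOut→Hiring = 6+8+7+2 = 23; finish at 23 days.
Lease lies on that path, so at 2 days the path becomes 19 days.
No other chain overtakes it, so the finish is 19 days.
Change in finish: 19 − 23 = -4 days.

-4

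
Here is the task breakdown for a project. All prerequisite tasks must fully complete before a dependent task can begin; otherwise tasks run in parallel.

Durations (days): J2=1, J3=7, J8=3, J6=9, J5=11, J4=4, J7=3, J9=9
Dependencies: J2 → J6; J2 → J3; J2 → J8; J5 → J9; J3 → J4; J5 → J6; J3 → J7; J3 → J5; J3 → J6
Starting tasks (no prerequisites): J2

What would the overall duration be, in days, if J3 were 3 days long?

24

As given, the longest chain is J2→J3→J5→J6 = 1+7+11+9 = 28, so the finish is 28 days.
Since J3 is critical, the -4 change carries straight to that chain (now 24 days).
That remains the longest chain; total 24 days.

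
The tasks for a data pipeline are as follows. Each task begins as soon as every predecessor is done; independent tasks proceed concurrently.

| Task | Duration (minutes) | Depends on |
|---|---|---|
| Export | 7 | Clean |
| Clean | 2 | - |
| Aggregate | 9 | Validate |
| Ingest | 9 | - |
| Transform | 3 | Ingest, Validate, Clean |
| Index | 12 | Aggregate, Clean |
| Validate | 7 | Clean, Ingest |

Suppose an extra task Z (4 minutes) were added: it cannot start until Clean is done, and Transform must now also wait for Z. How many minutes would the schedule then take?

Originally the schedule takes 37 minutes.
With Z inserted, Transform now waits for max(Ingest, Validate, Clean, Z).
New critical path: Ingest→Validate→Aggregate→Index = 9+7+9+12 = 37 ⇒ 37 minutes.

37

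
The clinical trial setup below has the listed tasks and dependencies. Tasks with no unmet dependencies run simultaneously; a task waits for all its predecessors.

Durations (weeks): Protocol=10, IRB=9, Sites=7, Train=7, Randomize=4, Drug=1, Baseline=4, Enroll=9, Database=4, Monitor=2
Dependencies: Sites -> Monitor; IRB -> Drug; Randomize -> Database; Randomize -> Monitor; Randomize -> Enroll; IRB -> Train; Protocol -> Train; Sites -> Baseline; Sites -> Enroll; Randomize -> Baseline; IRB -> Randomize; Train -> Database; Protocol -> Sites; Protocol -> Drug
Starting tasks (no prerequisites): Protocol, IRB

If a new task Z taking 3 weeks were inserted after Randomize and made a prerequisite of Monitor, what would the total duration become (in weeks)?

Originally the plan takes 26 weeks.
With Z inserted, Monitor now waits for max(Randomize, Sites, Z).
New critical path: Protocol→Sites→Enroll = 10+7+9 = 26 ⇒ 26 weeks.

26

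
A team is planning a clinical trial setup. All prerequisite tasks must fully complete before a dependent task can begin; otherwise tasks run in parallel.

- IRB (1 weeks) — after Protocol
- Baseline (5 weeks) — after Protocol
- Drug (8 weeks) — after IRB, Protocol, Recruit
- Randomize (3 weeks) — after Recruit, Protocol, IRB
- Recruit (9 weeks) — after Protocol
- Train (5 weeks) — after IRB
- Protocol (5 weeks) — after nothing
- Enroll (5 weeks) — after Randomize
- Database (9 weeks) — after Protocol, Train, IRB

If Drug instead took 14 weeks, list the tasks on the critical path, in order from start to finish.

Protocol, Recruit, Drug

Actual critical path: Protocol→Recruit→Drug = 5+9+8 = 22 ⇒ 22 weeks.
Drug lies on that path, so at 14 weeks the path becomes 28 weeks.
The critical path is still Protocol→Recruit→Drug; finish is now 28 weeks.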